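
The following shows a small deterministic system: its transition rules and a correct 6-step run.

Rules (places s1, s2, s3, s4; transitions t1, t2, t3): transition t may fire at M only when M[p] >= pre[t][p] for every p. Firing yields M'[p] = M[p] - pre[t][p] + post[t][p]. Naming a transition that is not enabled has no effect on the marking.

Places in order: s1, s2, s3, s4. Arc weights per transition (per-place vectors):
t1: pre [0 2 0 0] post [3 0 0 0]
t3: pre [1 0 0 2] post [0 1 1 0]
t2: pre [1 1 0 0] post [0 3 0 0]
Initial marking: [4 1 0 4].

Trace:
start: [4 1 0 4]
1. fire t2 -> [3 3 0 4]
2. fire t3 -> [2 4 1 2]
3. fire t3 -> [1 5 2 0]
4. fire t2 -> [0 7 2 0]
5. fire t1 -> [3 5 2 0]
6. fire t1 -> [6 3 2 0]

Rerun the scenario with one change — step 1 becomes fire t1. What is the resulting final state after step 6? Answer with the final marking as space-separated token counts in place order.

7 1 2 0

(re-executing from step 1 with the substitution; state before step 1: [4 1 0 4])
1. fire t1 -> [4 1 0 4]
2. fire t3 -> [3 2 1 2]
3. fire t3 -> [2 3 2 0]
4. fire t2 -> [1 5 2 0]
5. fire t1 -> [4 3 2 0]
6. fire t1 -> [7 1 2 0]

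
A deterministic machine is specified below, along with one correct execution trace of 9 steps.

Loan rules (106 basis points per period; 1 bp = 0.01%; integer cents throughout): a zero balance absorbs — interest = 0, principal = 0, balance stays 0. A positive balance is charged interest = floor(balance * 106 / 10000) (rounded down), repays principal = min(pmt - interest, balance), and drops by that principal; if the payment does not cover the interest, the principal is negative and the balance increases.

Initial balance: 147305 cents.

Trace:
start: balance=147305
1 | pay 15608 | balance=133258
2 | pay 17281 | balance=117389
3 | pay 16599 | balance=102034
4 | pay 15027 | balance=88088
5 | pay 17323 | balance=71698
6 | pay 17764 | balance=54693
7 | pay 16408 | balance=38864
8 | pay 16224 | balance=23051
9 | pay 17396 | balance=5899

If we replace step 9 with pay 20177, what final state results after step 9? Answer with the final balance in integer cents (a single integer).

3118

(re-executing from step 9 with the substitution; state before step 9: balance=23051)
9 | pay 20177 | balance=3118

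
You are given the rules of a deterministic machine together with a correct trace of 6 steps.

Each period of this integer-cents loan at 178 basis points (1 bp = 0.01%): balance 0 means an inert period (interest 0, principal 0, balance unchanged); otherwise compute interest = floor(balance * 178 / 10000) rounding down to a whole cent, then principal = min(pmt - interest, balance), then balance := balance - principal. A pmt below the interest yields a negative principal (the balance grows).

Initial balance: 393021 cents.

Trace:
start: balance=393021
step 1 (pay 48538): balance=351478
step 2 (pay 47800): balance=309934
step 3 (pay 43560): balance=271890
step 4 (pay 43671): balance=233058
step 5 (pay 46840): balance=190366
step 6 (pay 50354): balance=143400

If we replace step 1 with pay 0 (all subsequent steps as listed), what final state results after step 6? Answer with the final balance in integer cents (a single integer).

196415

(re-executing from step 1 with the substitution; state before step 1: balance=393021)
step 1 (pay 0): balance=400016
step 2 (pay 47800): balance=359336
step 3 (pay 43560): balance=322172
step 4 (pay 43671): balance=284235
step 5 (pay 46840): balance=242454
step 6 (pay 50354): balance=196415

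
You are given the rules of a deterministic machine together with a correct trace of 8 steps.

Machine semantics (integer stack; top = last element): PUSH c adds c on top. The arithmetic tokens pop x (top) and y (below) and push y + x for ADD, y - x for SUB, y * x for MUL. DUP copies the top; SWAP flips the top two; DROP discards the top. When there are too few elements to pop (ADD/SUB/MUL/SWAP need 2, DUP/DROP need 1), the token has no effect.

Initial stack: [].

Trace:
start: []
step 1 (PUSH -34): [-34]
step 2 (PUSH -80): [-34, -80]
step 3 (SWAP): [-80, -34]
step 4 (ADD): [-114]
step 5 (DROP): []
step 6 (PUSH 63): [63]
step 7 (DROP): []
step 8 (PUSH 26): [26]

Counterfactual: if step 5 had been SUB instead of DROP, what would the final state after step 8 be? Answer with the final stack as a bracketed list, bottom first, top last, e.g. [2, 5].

(re-executing from step 5 with the substitution; state before step 5: [-114])
step 5 (SUB): [-114]
step 6 (PUSH 63): [-114, 63]
step 7 (DROP): [-114]
step 8 (PUSH 26): [-114, 26]

[-114, 26]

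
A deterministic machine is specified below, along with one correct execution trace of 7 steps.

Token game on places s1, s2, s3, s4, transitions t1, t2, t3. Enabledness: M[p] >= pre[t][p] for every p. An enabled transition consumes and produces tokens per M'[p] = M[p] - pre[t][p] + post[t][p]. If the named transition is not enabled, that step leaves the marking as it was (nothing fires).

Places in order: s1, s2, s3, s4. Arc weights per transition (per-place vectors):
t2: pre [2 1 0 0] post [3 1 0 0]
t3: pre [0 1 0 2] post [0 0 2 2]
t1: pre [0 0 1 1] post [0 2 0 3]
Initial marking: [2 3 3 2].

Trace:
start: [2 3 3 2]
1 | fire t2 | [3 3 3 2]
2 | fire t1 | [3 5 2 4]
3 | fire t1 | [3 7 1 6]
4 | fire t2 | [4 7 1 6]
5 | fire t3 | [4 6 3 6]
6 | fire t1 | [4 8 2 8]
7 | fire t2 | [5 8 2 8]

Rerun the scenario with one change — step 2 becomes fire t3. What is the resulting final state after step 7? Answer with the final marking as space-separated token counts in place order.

(re-executing from step 2 with the substitution; state before step 2: [3 3 3 2])
2 | fire t3 | [3 2 5 2]
3 | fire t1 | [3 4 4 4]
4 | fire t2 | [4 4 4 4]
5 | fire t3 | [4 3 6 4]
6 | fire t1 | [4 5 5 6]
7 | fire t2 | [5 5 5 6]

5 5 5 6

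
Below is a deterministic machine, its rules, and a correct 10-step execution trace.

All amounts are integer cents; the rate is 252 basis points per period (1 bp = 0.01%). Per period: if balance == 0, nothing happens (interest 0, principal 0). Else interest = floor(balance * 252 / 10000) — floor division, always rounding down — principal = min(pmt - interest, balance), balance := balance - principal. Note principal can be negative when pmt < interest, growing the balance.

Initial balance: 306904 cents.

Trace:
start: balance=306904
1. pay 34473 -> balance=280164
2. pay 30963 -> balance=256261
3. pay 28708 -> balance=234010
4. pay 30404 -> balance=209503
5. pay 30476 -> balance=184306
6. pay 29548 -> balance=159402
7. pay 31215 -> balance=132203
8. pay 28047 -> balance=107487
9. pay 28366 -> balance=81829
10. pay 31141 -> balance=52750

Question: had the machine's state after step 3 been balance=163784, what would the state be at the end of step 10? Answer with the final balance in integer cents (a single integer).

state after step 3 := balance=163784
4. pay 30404 -> balance=137507
5. pay 30476 -> balance=110496
6. pay 29548 -> balance=83732
7. pay 31215 -> balance=54627
8. pay 28047 -> balance=27956
9. pay 28366 -> balance=294
10. pay 31141 -> balance=0

0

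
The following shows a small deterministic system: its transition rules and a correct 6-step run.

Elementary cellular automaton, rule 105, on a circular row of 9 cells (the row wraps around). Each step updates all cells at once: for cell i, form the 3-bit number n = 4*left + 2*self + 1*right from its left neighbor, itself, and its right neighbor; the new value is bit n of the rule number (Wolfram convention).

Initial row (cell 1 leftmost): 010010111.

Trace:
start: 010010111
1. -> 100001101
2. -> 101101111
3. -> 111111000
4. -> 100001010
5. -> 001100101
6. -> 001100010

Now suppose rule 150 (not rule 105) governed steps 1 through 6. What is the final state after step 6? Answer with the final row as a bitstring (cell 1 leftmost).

001100010

(re-executing steps 1..6 under rule 150; state before step 1: 010010111)
1. -> 011110010
2. -> 101101111
3. -> 000000111
4. -> 100001010
5. -> 110011010
6. -> 001100010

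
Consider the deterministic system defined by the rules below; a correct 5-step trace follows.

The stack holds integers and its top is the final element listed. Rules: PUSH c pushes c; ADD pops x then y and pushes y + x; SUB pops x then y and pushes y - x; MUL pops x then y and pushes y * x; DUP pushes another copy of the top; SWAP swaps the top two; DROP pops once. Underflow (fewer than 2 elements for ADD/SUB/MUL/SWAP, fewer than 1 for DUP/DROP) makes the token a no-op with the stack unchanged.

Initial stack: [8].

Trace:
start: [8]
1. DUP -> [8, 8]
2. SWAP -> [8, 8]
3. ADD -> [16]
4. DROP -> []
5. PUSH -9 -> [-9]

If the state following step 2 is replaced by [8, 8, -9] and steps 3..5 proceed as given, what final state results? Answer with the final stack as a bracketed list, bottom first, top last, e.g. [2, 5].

state after step 2 := [8, 8, -9]
3. ADD -> [8, -1]
4. DROP -> [8]
5. PUSH -9 -> [8, -9]

[8, -9]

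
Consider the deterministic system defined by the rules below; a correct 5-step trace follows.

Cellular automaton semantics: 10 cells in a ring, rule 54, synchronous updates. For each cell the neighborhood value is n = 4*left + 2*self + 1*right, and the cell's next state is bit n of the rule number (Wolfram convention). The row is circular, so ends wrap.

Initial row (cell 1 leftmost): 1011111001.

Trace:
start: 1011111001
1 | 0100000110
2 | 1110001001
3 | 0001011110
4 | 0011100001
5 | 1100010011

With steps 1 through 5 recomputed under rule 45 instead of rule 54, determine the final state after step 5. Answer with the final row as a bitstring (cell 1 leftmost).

(re-executing steps 1..5 under rule 45; state before step 1: 1011111001)
1 | 0110000001
2 | 1100111101
3 | 0000100011
4 | 0110101010
5 | 0101111110

0101111110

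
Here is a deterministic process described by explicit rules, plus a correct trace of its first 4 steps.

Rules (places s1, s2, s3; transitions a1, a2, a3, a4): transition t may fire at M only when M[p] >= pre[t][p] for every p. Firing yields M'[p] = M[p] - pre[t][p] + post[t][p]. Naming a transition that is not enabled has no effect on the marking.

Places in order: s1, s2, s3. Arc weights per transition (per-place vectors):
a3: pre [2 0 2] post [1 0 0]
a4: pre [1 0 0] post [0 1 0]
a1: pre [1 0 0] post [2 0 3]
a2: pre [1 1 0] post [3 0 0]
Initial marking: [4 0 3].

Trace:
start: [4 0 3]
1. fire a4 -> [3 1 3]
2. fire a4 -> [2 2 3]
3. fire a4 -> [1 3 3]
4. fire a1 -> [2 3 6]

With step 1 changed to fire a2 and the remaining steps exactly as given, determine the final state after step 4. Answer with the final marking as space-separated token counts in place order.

3 2 6

(re-executing from step 1 with the substitution; state before step 1: [4 0 3])
1. fire a2 -> [4 0 3]
2. fire a4 -> [3 1 3]
3. fire a4 -> [2 2 3]
4. fire a1 -> [3 2 6]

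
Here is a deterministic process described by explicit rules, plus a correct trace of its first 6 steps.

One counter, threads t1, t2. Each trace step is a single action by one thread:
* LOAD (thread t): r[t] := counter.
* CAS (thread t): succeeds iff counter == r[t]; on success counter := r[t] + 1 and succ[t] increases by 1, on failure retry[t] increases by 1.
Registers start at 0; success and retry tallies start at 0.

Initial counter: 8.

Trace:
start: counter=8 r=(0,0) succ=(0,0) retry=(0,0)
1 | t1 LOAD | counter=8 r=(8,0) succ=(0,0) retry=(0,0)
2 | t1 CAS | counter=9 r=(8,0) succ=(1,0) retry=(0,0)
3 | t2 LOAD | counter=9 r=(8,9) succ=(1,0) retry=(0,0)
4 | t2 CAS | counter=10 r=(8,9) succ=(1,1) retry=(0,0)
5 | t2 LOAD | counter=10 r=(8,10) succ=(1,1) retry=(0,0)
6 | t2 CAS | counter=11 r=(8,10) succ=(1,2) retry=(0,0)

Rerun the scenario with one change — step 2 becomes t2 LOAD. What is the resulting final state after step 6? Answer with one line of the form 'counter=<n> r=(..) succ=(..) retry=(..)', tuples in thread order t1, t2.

counter=10 r=(8,9) succ=(0,2) retry=(0,0)

(re-executing from step 2 with the substitution; state before step 2: counter=8 r=(8,0) succ=(0,0) retry=(0,0))
2 | t2 LOAD | counter=8 r=(8,8) succ=(0,0) retry=(0,0)
3 | t2 LOAD | counter=8 r=(8,8) succ=(0,0) retry=(0,0)
4 | t2 CAS | counter=9 r=(8,8) succ=(0,1) retry=(0,0)
5 | t2 LOAD | counter=9 r=(8,9) succ=(0,1) retry=(0,0)
6 | t2 CAS | counter=10 r=(8,9) succ=(0,2) retry=(0,0)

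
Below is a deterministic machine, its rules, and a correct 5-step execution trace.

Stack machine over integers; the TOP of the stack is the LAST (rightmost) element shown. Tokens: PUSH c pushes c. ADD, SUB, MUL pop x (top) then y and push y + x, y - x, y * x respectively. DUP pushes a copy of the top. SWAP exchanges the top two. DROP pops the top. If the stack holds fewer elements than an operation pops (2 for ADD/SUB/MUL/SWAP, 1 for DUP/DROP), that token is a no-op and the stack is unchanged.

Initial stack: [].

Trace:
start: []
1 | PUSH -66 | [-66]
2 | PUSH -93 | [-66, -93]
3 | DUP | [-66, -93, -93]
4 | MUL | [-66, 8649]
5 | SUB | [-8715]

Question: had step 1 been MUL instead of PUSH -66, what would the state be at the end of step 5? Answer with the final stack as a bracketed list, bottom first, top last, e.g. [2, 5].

[8649]

(re-executing from step 1 with the substitution; state before step 1: [])
1 | MUL | []
2 | PUSH -93 | [-93]
3 | DUP | [-93, -93]
4 | MUL | [8649]
5 | SUB | [8649]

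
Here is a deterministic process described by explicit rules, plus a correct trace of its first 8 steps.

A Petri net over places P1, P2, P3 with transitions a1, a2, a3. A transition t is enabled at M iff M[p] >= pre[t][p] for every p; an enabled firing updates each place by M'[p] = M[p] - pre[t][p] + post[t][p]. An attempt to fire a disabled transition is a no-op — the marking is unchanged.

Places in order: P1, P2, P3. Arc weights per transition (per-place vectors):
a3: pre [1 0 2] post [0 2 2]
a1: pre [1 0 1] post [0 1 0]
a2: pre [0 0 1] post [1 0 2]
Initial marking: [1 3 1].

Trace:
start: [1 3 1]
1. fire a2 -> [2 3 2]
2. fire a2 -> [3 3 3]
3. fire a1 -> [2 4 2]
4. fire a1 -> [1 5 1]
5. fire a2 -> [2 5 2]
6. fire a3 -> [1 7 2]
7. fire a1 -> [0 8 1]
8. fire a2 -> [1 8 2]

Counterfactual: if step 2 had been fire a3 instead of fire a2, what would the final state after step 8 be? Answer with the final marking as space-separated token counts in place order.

(re-executing from step 2 with the substitution; state before step 2: [2 3 2])
2. fire a3 -> [1 5 2]
3. fire a1 -> [0 6 1]
4. fire a1 -> [0 6 1]
5. fire a2 -> [1 6 2]
6. fire a3 -> [0 8 2]
7. fire a1 -> [0 8 2]
8. fire a2 -> [1 8 3]

1 8 3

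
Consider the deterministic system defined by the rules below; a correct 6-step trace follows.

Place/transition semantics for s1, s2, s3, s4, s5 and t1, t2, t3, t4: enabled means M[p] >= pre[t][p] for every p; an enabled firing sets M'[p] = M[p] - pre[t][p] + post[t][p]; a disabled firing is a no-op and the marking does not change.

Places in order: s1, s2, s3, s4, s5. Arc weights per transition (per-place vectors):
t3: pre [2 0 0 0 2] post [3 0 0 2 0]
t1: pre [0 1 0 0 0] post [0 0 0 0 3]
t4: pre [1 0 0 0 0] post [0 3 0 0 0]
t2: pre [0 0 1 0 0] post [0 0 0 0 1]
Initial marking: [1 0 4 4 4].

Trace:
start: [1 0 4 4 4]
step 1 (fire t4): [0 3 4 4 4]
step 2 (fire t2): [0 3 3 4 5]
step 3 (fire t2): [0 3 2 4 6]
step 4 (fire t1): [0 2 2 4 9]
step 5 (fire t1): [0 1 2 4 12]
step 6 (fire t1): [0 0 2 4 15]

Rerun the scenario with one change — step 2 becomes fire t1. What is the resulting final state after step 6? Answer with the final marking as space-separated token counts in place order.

0 0 3 4 14

(re-executing from step 2 with the substitution; state before step 2: [0 3 4 4 4])
step 2 (fire t1): [0 2 4 4 7]
step 3 (fire t2): [0 2 3 4 8]
step 4 (fire t1): [0 1 3 4 11]
step 5 (fire t1): [0 0 3 4 14]
step 6 (fire t1): [0 0 3 4 14]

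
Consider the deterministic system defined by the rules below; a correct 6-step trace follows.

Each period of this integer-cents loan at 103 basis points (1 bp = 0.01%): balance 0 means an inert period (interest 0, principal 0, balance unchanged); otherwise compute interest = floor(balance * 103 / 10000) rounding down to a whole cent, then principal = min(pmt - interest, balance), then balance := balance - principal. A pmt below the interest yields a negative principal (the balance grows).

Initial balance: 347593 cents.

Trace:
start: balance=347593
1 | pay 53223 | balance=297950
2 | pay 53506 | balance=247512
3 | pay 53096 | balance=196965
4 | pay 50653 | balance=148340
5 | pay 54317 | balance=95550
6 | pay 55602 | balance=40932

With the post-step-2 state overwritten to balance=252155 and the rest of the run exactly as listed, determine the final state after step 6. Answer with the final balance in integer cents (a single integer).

45770

state after step 2 := balance=252155
3 | pay 53096 | balance=201656
4 | pay 50653 | balance=153080
5 | pay 54317 | balance=100339
6 | pay 55602 | balance=45770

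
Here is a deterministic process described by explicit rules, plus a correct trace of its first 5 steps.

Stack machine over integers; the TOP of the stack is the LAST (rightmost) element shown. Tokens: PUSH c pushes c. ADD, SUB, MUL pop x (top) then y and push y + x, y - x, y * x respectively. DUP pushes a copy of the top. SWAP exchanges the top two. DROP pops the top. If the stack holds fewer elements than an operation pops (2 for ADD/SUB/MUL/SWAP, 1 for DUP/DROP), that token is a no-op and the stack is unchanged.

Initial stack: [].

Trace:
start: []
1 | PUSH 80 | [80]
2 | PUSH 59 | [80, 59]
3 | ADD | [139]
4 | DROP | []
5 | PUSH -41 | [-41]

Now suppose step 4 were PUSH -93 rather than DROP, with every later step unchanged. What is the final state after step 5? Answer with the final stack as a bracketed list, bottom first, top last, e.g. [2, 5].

[139, -93, -41]

(re-executing from step 4 with the substitution; state before step 4: [139])
4 | PUSH -93 | [139, -93]
5 | PUSH -41 | [139, -93, -41]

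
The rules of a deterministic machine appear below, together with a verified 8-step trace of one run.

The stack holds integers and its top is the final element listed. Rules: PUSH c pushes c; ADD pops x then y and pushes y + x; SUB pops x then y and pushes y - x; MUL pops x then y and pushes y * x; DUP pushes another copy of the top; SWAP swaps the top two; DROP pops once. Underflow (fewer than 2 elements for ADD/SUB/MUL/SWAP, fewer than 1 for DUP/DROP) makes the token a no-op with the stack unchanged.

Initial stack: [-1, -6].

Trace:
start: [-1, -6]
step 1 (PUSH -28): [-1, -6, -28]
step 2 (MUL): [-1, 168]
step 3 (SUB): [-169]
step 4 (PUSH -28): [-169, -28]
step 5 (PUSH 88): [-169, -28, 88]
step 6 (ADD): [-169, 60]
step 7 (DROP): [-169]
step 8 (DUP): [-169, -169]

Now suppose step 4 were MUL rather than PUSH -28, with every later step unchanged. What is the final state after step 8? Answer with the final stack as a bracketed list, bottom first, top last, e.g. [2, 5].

[]

(re-executing from step 4 with the substitution; state before step 4: [-169])
step 4 (MUL): [-169]
step 5 (PUSH 88): [-169, 88]
step 6 (ADD): [-81]
step 7 (DROP): []
step 8 (DUP): []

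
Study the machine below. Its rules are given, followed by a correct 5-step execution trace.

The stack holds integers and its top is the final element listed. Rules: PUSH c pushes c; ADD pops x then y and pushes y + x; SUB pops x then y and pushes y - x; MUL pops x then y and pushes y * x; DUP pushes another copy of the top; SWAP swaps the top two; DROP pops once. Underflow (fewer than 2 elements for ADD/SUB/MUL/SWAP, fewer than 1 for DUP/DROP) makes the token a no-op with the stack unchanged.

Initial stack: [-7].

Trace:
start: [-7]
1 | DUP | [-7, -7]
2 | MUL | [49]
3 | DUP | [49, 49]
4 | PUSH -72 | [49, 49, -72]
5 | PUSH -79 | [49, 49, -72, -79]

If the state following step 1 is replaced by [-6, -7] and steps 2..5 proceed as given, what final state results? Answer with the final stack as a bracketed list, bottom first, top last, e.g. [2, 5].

[42, 42, -72, -79]

state after step 1 := [-6, -7]
2 | MUL | [42]
3 | DUP | [42, 42]
4 | PUSH -72 | [42, 42, -72]
5 | PUSH -79 | [42, 42, -72, -79]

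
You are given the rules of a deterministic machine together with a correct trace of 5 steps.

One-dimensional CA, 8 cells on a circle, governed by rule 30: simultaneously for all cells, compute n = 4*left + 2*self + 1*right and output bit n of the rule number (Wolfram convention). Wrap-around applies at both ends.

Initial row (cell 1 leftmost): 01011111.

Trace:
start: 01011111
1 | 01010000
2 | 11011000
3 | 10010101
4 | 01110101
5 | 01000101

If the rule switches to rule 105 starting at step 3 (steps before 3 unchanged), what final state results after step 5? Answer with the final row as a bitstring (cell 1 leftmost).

(re-executing steps 3..5 under rule 105; state before step 3: 11011000)
3 | 11111010
4 | 10001101
5 | 10101111

10101111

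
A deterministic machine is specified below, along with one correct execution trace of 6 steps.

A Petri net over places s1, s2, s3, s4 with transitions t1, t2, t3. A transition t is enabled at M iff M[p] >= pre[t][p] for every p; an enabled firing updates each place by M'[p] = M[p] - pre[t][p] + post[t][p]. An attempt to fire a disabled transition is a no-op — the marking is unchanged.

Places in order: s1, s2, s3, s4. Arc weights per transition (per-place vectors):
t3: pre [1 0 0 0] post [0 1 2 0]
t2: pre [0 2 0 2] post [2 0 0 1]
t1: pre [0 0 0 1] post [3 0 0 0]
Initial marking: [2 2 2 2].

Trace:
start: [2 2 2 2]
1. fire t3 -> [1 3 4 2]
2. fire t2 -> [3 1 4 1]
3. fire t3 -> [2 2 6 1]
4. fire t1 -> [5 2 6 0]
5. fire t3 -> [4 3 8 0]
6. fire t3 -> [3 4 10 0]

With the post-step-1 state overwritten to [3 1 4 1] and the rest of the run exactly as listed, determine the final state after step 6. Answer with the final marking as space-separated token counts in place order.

3 4 10 0

state after step 1 := [3 1 4 1]
2. fire t2 -> [3 1 4 1]
3. fire t3 -> [2 2 6 1]
4. fire t1 -> [5 2 6 0]
5. fire t3 -> [4 3 8 0]
6. fire t3 -> [3 4 10 0]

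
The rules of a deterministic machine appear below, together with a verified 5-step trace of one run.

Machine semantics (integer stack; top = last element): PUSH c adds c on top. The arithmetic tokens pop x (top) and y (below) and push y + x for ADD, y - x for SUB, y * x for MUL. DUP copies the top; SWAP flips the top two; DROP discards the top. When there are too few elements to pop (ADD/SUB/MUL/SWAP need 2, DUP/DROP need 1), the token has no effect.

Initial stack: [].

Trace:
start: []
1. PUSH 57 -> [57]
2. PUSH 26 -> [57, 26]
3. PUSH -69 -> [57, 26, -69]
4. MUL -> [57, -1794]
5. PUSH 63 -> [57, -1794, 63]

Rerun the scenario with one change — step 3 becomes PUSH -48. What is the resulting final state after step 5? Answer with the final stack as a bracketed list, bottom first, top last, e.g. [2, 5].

(re-executing from step 3 with the substitution; state before step 3: [57, 26])
3. PUSH -48 -> [57, 26, -48]
4. MUL -> [57, -1248]
5. PUSH 63 -> [57, -1248, 63]

[57, -1248, 63]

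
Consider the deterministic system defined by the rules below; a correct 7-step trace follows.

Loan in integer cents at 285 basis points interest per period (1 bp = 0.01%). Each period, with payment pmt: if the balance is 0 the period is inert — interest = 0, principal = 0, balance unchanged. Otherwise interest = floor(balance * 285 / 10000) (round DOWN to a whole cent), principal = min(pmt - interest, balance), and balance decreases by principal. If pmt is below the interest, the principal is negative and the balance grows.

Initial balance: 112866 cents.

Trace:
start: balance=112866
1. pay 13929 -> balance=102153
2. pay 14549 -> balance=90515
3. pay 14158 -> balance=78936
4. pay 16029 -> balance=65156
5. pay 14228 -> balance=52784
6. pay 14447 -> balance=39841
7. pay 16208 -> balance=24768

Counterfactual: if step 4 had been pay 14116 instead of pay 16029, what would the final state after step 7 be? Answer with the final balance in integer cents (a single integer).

(re-executing from step 4 with the substitution; state before step 4: balance=78936)
4. pay 14116 -> balance=67069
5. pay 14228 -> balance=54752
6. pay 14447 -> balance=41865
7. pay 16208 -> balance=26850

26850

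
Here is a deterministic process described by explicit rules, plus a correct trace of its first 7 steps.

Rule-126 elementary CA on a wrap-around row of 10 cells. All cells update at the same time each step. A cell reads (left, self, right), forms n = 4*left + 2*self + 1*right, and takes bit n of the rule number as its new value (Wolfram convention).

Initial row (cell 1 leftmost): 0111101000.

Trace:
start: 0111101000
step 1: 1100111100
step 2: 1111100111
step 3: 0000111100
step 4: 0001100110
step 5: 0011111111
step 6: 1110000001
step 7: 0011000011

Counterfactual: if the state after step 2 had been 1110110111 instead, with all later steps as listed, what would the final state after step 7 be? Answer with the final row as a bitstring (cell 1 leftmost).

0011001100

state after step 2 := 1110110111
step 3: 0011111100
step 4: 0110000110
step 5: 1111001111
step 6: 0001111000
step 7: 0011001100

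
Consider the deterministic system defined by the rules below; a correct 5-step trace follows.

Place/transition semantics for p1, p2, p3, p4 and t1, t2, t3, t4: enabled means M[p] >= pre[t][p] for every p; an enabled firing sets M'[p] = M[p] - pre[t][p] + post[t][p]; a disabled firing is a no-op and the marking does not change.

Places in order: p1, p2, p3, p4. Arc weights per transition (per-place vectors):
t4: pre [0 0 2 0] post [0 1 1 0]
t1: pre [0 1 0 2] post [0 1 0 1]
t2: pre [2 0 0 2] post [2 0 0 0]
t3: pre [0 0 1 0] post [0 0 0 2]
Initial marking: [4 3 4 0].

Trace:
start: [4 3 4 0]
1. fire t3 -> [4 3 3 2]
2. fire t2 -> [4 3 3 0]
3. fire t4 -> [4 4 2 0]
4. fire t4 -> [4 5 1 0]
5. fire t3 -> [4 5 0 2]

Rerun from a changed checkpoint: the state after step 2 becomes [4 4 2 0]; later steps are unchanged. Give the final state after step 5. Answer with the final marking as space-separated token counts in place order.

state after step 2 := [4 4 2 0]
3. fire t4 -> [4 5 1 0]
4. fire t4 -> [4 5 1 0]
5. fire t3 -> [4 5 0 2]

4 5 0 2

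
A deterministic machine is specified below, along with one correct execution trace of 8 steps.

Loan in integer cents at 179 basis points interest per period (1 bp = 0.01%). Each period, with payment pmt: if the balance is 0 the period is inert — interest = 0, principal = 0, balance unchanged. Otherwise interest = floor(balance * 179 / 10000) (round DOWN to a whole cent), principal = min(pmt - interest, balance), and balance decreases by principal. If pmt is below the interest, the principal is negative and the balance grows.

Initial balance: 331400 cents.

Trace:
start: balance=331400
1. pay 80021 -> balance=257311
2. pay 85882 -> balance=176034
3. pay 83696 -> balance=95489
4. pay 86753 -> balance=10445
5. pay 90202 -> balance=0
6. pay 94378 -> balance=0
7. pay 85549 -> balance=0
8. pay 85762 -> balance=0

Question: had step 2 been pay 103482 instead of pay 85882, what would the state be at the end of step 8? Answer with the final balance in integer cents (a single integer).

0

(re-executing from step 2 with the substitution; state before step 2: balance=257311)
2. pay 103482 -> balance=158434
3. pay 83696 -> balance=77573
4. pay 86753 -> balance=0
5. pay 90202 -> balance=0
6. pay 94378 -> balance=0
7. pay 85549 -> balance=0
8. pay 85762 -> balance=0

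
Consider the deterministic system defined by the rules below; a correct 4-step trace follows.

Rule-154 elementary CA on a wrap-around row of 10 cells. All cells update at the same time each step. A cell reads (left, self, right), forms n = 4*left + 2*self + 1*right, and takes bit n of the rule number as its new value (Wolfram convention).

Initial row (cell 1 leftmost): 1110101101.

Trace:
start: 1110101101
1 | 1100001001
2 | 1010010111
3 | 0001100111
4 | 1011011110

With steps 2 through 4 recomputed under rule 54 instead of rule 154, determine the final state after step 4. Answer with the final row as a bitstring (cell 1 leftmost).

1000010011

(re-executing steps 2..4 under rule 54; state before step 2: 1100001001)
2 | 0010011110
3 | 0111100001
4 | 1000010011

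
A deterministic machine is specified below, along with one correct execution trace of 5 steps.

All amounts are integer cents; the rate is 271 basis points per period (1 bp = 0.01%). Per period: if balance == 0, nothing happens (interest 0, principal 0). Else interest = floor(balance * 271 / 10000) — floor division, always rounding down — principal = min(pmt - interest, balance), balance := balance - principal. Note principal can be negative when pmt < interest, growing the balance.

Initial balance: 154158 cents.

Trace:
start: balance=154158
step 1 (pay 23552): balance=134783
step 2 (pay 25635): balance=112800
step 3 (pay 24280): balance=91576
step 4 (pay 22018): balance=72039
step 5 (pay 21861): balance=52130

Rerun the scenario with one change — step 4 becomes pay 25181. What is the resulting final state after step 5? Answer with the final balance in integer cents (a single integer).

(re-executing from step 4 with the substitution; state before step 4: balance=91576)
step 4 (pay 25181): balance=68876
step 5 (pay 21861): balance=48881

48881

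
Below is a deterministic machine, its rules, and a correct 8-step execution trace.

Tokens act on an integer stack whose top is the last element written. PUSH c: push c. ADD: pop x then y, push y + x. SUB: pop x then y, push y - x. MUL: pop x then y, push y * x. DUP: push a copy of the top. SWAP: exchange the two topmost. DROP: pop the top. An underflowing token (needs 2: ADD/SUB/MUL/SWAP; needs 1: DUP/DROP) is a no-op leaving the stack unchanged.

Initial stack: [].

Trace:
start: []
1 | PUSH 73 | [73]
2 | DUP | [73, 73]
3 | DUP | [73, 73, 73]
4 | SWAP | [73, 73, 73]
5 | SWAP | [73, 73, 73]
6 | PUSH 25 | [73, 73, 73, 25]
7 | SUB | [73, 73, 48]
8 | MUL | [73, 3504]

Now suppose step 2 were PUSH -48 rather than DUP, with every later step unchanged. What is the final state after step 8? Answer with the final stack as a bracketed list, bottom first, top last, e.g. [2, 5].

(re-executing from step 2 with the substitution; state before step 2: [73])
2 | PUSH -48 | [73, -48]
3 | DUP | [73, -48, -48]
4 | SWAP | [73, -48, -48]
5 | SWAP | [73, -48, -48]
6 | PUSH 25 | [73, -48, -48, 25]
7 | SUB | [73, -48, -73]
8 | MUL | [73, 3504]

[73, 3504]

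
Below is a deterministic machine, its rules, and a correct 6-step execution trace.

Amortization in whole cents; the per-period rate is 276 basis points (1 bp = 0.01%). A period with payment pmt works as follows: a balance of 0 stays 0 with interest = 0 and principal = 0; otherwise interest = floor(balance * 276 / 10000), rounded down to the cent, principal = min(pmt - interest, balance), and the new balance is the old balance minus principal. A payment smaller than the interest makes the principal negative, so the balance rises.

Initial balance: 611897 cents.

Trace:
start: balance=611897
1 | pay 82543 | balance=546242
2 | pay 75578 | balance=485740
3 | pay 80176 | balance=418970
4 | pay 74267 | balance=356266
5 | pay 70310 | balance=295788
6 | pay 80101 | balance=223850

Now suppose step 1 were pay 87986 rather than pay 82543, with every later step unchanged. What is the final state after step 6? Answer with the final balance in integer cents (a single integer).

(re-executing from step 1 with the substitution; state before step 1: balance=611897)
1 | pay 87986 | balance=540799
2 | pay 75578 | balance=480147
3 | pay 80176 | balance=413223
4 | pay 74267 | balance=350360
5 | pay 70310 | balance=289719
6 | pay 80101 | balance=217614

217614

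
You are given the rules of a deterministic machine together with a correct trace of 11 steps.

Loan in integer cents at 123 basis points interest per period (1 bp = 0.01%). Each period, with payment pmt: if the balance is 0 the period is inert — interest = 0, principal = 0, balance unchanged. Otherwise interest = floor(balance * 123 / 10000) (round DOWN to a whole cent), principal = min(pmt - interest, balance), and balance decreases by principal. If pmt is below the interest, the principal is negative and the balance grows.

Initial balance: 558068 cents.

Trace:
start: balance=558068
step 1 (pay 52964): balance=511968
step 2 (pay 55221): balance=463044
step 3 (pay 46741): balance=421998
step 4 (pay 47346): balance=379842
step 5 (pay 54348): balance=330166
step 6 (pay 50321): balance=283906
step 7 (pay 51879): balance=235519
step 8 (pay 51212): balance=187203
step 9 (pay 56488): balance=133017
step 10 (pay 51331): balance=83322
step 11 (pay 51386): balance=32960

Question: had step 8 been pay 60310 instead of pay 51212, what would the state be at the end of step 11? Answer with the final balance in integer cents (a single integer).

23522

(re-executing from step 8 with the substitution; state before step 8: balance=235519)
step 8 (pay 60310): balance=178105
step 9 (pay 56488): balance=123807
step 10 (pay 51331): balance=73998
step 11 (pay 51386): balance=23522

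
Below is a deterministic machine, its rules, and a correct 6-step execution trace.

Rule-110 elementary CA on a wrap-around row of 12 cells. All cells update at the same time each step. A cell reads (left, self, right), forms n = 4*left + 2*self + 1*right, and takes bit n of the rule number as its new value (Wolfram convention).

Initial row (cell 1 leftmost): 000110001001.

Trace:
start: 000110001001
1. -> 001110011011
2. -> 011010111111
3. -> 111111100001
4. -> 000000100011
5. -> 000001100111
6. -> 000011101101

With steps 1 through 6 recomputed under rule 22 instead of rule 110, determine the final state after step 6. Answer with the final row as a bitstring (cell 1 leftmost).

(re-executing steps 1..6 under rule 22; state before step 1: 000110001001)
1. -> 101001011111
2. -> 001111000000
3. -> 010000100000
4. -> 111001110000
5. -> 000110001001
6. -> 101001011111

101001011111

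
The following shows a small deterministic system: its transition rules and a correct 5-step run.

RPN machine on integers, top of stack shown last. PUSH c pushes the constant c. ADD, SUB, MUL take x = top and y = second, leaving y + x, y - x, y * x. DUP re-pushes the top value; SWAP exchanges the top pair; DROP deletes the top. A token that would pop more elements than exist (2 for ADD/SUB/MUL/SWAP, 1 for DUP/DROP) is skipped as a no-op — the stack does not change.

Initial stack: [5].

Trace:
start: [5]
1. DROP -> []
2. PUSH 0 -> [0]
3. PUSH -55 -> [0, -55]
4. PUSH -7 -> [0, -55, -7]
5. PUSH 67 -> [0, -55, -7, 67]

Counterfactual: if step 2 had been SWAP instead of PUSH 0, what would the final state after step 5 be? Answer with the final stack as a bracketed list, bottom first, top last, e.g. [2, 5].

[-55, -7, 67]

(re-executing from step 2 with the substitution; state before step 2: [])
2. SWAP -> []
3. PUSH -55 -> [-55]
4. PUSH -7 -> [-55, -7]
5. PUSH 67 -> [-55, -7, 67]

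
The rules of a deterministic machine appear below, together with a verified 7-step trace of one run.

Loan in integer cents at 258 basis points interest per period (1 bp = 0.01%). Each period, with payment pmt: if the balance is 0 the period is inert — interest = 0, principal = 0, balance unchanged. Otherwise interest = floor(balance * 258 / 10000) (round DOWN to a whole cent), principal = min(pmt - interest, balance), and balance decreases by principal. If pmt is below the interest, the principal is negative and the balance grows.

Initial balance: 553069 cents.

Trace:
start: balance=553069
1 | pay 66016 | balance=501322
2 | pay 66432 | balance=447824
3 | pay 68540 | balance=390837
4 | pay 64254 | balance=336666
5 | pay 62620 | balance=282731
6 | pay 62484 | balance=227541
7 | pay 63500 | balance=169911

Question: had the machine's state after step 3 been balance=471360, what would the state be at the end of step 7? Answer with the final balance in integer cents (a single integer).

state after step 3 := balance=471360
4 | pay 64254 | balance=419267
5 | pay 62620 | balance=367464
6 | pay 62484 | balance=314460
7 | pay 63500 | balance=259073

259073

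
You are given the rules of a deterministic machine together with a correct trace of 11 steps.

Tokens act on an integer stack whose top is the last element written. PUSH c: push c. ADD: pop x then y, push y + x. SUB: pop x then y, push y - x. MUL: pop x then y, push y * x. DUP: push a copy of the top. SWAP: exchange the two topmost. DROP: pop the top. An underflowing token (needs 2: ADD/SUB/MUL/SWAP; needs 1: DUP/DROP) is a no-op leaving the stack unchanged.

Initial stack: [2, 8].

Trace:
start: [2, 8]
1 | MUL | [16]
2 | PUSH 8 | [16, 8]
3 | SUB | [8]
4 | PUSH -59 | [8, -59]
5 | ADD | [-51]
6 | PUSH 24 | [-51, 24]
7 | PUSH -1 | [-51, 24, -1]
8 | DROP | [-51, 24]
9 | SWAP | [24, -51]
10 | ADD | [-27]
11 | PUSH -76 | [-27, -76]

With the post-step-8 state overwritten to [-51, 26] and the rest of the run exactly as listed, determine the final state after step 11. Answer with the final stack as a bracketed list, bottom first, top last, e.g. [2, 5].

state after step 8 := [-51, 26]
9 | SWAP | [26, -51]
10 | ADD | [-25]
11 | PUSH -76 | [-25, -76]

[-25, -76]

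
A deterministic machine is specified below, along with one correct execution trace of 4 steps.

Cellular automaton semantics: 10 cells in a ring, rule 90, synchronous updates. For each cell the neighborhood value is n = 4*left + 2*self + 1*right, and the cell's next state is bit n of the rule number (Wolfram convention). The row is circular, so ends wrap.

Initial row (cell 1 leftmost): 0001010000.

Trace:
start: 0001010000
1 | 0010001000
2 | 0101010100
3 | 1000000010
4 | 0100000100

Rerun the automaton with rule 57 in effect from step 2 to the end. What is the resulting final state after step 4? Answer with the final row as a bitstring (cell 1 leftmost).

(re-executing steps 2..4 under rule 57; state before step 2: 0010001000)
2 | 1001100111
3 | 0101010100
4 | 0010101011

0010101011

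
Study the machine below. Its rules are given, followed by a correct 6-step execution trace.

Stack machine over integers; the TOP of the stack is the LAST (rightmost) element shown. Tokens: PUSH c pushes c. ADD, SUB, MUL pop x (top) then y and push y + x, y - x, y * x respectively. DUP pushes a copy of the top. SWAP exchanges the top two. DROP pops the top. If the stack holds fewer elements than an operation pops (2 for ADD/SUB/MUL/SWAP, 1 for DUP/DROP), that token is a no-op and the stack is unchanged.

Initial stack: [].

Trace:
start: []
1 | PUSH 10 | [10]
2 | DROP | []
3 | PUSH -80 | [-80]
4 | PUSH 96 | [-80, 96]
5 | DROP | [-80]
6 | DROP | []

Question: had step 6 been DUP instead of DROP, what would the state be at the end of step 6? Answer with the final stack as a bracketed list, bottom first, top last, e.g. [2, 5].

(re-executing from step 6 with the substitution; state before step 6: [-80])
6 | DUP | [-80, -80]

[-80, -80]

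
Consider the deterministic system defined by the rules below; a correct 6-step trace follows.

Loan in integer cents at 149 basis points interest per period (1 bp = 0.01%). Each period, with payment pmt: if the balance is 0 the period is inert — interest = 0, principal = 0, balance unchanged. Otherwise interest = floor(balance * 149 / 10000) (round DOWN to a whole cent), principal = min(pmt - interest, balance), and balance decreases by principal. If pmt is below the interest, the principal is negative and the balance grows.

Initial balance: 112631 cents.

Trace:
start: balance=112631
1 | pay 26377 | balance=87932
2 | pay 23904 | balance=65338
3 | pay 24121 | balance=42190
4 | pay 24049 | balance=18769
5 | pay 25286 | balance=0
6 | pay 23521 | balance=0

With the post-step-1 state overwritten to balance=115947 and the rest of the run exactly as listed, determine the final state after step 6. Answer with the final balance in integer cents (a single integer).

state after step 1 := balance=115947
2 | pay 23904 | balance=93770
3 | pay 24121 | balance=71046
4 | pay 24049 | balance=48055
5 | pay 25286 | balance=23485
6 | pay 23521 | balance=313

313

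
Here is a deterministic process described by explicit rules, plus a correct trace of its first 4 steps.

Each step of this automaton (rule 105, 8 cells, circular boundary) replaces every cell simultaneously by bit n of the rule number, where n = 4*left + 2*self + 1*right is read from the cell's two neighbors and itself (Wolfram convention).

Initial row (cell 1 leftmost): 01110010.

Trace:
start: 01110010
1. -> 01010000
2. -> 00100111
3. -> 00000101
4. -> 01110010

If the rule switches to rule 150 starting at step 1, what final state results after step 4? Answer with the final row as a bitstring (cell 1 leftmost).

(re-executing steps 1..4 under rule 150; state before step 1: 01110010)
1. -> 10101111
2. -> 00100111
3. -> 11111010
4. -> 01110010

01110010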